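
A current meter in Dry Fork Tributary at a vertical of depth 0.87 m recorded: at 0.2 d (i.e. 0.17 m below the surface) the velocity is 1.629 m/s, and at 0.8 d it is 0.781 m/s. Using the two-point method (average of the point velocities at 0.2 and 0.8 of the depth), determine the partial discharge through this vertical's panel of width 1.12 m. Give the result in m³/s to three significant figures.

v̄ = (1.629 + 0.781) / 2 = 1.205 m/s
q = v̄ × d × w = 1.205 × 0.87 × 1.12 = 1.174 m³/s

1.17 m³/s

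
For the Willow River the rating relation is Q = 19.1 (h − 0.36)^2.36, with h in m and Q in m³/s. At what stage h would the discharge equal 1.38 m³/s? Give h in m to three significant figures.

0.688 m

h − h₀ = (Q/C)^(1/b) = (1.38/19.1)^(1/2.36) = 0.3284 m
h = 0.36 + 0.3284 = 0.6884 m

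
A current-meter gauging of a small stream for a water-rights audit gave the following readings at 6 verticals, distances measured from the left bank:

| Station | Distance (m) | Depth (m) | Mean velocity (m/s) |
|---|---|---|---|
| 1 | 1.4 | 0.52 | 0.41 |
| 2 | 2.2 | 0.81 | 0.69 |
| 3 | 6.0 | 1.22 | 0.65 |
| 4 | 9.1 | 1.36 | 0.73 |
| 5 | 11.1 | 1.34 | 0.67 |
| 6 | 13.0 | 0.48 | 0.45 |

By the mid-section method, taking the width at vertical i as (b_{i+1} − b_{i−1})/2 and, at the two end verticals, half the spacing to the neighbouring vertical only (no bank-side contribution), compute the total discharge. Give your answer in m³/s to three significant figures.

w_1 = (2.2 − 1.4)/2 = 0.4 m; q_1 = 0.41 × 0.52 × 0.4 = 0.08528 m³/s
w_2 = (6.0 − 1.4)/2 = 2.3 m; q_2 = 0.69 × 0.81 × 2.3 = 1.285 m³/s
w_3 = (9.1 − 2.2)/2 = 3.45 m; q_3 = 0.65 × 1.22 × 3.45 = 2.736 m³/s
w_4 = (11.1 − 6.0)/2 = 2.55 m; q_4 = 0.73 × 1.36 × 2.55 = 2.532 m³/s
w_5 = (13.0 − 9.1)/2 = 1.95 m; q_5 = 0.67 × 1.34 × 1.95 = 1.751 m³/s
w_6 = (13.0 − 11.1)/2 = 0.95 m; q_6 = 0.45 × 0.48 × 0.95 = 0.2052 m³/s
Q = Σ qᵢ = 8.594 m³/s

8.59 m³/s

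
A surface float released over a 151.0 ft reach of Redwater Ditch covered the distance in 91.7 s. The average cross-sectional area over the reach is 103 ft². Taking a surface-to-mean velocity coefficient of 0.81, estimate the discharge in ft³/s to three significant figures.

v_surface = L / t̄ = 151.0 / 91.7 = 1.647 ft/s
v_mean = 0.81 × 1.647 = 1.334 ft/s
Q = A × v_mean = 103 × 1.334 = 137.4 ft³/s

137 ft³/s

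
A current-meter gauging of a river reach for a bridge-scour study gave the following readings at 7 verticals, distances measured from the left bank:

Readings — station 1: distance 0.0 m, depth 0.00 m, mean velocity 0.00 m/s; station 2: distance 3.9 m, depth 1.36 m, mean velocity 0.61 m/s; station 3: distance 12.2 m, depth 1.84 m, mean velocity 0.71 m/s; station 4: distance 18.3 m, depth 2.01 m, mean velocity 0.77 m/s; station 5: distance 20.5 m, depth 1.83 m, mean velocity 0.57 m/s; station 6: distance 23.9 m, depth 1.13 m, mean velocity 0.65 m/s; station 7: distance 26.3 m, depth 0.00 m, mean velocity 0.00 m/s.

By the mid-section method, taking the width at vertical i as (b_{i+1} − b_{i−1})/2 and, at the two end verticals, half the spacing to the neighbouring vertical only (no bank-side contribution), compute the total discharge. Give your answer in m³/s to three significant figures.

25.9 m³/s

w_2 = (12.2 − 0.0)/2 = 6.1 m; q_2 = 0.61 × 1.36 × 6.1 = 5.061 m³/s
w_3 = (18.3 − 3.9)/2 = 7.2 m; q_3 = 0.71 × 1.84 × 7.2 = 9.406 m³/s
w_4 = (20.5 − 12.2)/2 = 4.15 m; q_4 = 0.77 × 2.01 × 4.15 = 6.423 m³/s
w_5 = (23.9 − 18.3)/2 = 2.8 m; q_5 = 0.57 × 1.83 × 2.8 = 2.921 m³/s
w_6 = (26.3 − 20.5)/2 = 2.9 m; q_6 = 0.65 × 1.13 × 2.9 = 2.130 m³/s
Stations 1, 7 contribute zero (depth or velocity is 0).
Q = Σ qᵢ = 25.94 m³/s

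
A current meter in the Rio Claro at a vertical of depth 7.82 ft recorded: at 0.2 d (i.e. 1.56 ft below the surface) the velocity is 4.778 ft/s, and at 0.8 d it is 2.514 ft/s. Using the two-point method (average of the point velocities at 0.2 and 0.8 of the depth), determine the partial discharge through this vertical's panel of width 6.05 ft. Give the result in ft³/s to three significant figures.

172 ft³/s

v̄ = (4.778 + 2.514) / 2 = 3.646 ft/s
q = v̄ × d × w = 3.646 × 7.82 × 6.05 = 172.5 ft³/s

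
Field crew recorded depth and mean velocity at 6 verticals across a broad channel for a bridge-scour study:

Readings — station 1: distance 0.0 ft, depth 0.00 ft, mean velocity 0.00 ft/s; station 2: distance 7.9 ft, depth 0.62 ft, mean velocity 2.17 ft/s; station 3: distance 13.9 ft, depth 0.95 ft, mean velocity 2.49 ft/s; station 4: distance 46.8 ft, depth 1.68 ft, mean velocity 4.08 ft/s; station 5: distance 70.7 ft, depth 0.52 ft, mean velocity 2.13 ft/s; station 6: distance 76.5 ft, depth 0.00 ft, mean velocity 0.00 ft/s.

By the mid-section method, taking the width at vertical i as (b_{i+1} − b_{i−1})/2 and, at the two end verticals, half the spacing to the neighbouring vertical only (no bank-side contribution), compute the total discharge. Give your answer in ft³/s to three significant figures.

266 ft³/s

w_2 = (13.9 − 0.0)/2 = 6.95 ft; q_2 = 2.17 × 0.62 × 6.95 = 9.351 ft³/s
w_3 = (46.8 − 7.9)/2 = 19.45 ft; q_3 = 2.49 × 0.95 × 19.45 = 46.01 ft³/s
w_4 = (70.7 − 13.9)/2 = 28.4 ft; q_4 = 4.08 × 1.68 × 28.4 = 194.7 ft³/s
w_5 = (76.5 − 46.8)/2 = 14.85 ft; q_5 = 2.13 × 0.52 × 14.85 = 16.45 ft³/s
Stations 1, 6 contribute zero (depth or velocity is 0).
Q = Σ qᵢ = 266.5 ft³/s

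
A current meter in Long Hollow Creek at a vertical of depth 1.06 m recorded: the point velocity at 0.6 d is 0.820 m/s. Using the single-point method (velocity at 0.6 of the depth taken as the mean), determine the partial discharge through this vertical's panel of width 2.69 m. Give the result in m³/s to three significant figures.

v̄ = v₀.₆ = 0.820 m/s
q = v̄ × d × w = 0.8200 × 1.06 × 2.69 = 2.338 m³/s

2.34 m³/s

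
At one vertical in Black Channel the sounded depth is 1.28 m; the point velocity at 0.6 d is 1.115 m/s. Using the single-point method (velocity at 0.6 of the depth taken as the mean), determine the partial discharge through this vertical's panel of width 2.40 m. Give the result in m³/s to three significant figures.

3.43 m³/s

v̄ = v₀.₆ = 1.115 m/s
q = v̄ × d × w = 1.115 × 1.28 × 2.40 = 3.425 m³/s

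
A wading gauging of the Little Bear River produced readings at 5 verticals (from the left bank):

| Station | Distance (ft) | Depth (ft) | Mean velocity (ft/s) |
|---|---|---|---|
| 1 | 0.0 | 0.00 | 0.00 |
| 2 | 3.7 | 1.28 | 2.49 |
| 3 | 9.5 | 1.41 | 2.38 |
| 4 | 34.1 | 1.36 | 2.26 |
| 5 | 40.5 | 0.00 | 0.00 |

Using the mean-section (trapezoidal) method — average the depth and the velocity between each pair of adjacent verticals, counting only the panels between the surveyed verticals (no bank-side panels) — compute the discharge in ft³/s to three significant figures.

Panel 1-2: Δb = 3.7 ft, d̄ = (0.00+1.28)/2 = 0.64, v̄ = (0.00+2.49)/2 = 1.245 → q = 3.7×0.64×1.245 = 2.948 ft³/s
Panel 2-3: Δb = 5.8 ft, d̄ = (1.28+1.41)/2 = 1.345, v̄ = (2.49+2.38)/2 = 2.435 → q = 5.8×1.345×2.435 = 19.00 ft³/s
Panel 3-4: Δb = 24.6 ft, d̄ = (1.41+1.36)/2 = 1.385, v̄ = (2.38+2.26)/2 = 2.32 → q = 24.6×1.385×2.32 = 79.04 ft³/s
Panel 4-5: Δb = 6.4 ft, d̄ = (1.36+0.00)/2 = 0.68, v̄ = (2.26+0.00)/2 = 1.13 → q = 6.4×0.68×1.13 = 4.918 ft³/s
Q = Σ q = 105.9 ft³/s

106 ft³/s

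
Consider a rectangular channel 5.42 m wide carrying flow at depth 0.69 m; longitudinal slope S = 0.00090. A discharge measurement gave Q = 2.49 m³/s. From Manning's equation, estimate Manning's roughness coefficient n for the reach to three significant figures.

A = b·y = 5.42 × 0.69 = 3.740 m²
P = b + 2y = 5.42 + 2×0.69 = 6.800 m
R = A/P = 3.740/6.800 = 0.5500 m
n = (1/Q)·A·R^(2/3)·S^(1/2) = (1/2.49) × 3.740 × 0.6713 × 0.03000 = 0.03025

0.0302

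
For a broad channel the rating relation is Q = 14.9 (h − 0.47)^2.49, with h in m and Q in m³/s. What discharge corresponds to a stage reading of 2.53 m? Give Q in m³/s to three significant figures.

Q = 14.9 × (2.53 − 0.47)^2.49 = 14.9 × 2.06^2.49 = 90.10 m³/s

90.1 m³/s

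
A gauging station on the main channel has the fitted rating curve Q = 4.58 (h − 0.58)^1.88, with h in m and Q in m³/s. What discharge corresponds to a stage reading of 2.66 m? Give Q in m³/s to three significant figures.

18.1 m³/s

Q = 4.58 × (2.66 − 0.58)^1.88 = 4.58 × 2.08^1.88 = 18.15 m³/s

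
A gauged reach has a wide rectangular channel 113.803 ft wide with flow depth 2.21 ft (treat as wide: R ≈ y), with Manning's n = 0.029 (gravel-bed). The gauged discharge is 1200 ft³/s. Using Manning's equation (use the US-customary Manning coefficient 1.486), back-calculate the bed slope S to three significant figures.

A = b·y = 113.803 × 2.21 = 251.5 ft²
Wide channel: R ≈ y = 2.21 ft
S = (Q·n / (1.486·A·R^(2/3)))² = (1200×0.029 / (1.486×251.5×1.697))² = 0.003012

0.00301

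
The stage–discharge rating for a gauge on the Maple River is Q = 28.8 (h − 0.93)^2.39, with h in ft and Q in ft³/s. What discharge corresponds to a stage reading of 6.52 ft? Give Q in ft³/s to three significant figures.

Q = 28.8 × (6.52 − 0.93)^2.39 = 28.8 × 5.59^2.39 = 1761 ft³/s

1760 ft³/s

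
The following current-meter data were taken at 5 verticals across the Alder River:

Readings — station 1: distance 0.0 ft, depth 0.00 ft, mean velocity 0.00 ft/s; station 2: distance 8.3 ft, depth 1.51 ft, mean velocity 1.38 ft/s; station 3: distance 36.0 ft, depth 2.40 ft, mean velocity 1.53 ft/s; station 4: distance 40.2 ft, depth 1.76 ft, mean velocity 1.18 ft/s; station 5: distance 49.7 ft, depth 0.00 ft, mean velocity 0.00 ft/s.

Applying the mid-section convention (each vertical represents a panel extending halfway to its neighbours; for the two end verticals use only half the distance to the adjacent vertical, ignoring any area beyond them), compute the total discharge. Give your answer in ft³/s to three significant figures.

w_2 = (36.0 − 0.0)/2 = 18 ft; q_2 = 1.38 × 1.51 × 18 = 37.51 ft³/s
w_3 = (40.2 − 8.3)/2 = 15.95 ft; q_3 = 1.53 × 2.40 × 15.95 = 58.57 ft³/s
w_4 = (49.7 − 36.0)/2 = 6.85 ft; q_4 = 1.18 × 1.76 × 6.85 = 14.23 ft³/s
Stations 1, 5 contribute zero (depth or velocity is 0).
Q = Σ qᵢ = 110.3 ft³/s

110 ft³/s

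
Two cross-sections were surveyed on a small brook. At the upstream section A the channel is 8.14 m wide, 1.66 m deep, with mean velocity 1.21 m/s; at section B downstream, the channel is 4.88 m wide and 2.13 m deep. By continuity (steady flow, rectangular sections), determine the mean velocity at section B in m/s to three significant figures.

Q = A₁V₁ = (8.14×1.66) × 1.21 = 16.35 m³/s
A₂ = 4.88 × 2.13 = 10.39 m²
V₂ = Q/A₂ = 16.35/10.39 = 1.573 m/s

1.57 m/s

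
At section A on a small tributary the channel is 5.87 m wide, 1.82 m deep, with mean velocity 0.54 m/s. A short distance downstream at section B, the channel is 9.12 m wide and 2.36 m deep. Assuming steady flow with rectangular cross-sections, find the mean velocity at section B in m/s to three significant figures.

0.268 m/s

Q = A₁V₁ = (5.87×1.82) × 0.54 = 5.769 m³/s
A₂ = 9.12 × 2.36 = 21.52 m²
V₂ = Q/A₂ = 5.769/21.52 = 0.2680 m/s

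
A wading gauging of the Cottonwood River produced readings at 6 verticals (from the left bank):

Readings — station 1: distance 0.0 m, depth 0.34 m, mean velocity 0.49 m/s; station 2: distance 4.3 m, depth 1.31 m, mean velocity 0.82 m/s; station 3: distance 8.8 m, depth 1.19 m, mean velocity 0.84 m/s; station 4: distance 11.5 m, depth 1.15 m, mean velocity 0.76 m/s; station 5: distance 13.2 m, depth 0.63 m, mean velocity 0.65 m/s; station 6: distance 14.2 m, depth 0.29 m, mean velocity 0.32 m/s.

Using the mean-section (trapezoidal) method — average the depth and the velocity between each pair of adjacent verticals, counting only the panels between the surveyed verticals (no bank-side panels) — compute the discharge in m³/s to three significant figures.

Panel 1-2: Δb = 4.3 m, d̄ = (0.34+1.31)/2 = 0.825, v̄ = (0.49+0.82)/2 = 0.655 → q = 4.3×0.825×0.655 = 2.324 m³/s
Panel 2-3: Δb = 4.5 m, d̄ = (1.31+1.19)/2 = 1.25, v̄ = (0.82+0.84)/2 = 0.83 → q = 4.5×1.25×0.83 = 4.669 m³/s
Panel 3-4: Δb = 2.7 m, d̄ = (1.19+1.15)/2 = 1.17, v̄ = (0.84+0.76)/2 = 0.8 → q = 2.7×1.17×0.8 = 2.527 m³/s
Panel 4-5: Δb = 1.7 m, d̄ = (1.15+0.63)/2 = 0.89, v̄ = (0.76+0.65)/2 = 0.705 → q = 1.7×0.89×0.705 = 1.067 m³/s
Panel 5-6: Δb = 1 m, d̄ = (0.63+0.29)/2 = 0.46, v̄ = (0.65+0.32)/2 = 0.485 → q = 1×0.46×0.485 = 0.2231 m³/s
Q = Σ q = 10.81 m³/s

10.8 m³/s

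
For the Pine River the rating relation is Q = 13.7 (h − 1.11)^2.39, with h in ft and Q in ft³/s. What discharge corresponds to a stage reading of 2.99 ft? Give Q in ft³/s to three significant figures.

61.9 ft³/s

Q = 13.7 × (2.99 − 1.11)^2.39 = 13.7 × 1.88^2.39 = 61.94 ft³/s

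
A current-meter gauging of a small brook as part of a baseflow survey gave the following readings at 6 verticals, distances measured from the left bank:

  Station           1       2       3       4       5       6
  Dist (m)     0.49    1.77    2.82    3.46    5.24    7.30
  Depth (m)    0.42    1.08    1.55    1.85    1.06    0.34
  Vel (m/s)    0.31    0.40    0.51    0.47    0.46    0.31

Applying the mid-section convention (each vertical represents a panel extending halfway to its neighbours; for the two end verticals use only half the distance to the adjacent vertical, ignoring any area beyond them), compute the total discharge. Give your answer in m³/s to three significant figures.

w_1 = (1.77 − 0.49)/2 = 0.64 m; q_1 = 0.31 × 0.42 × 0.64 = 0.08333 m³/s
w_2 = (2.82 − 0.49)/2 = 1.165 m; q_2 = 0.40 × 1.08 × 1.165 = 0.5033 m³/s
w_3 = (3.46 − 1.77)/2 = 0.845 m; q_3 = 0.51 × 1.55 × 0.845 = 0.6680 m³/s
w_4 = (5.24 − 2.82)/2 = 1.21 m; q_4 = 0.47 × 1.85 × 1.21 = 1.052 m³/s
w_5 = (7.30 − 3.46)/2 = 1.92 m; q_5 = 0.46 × 1.06 × 1.92 = 0.9362 m³/s
w_6 = (7.30 − 5.24)/2 = 1.03 m; q_6 = 0.31 × 0.34 × 1.03 = 0.1086 m³/s
Q = Σ qᵢ = 3.351 m³/s

3.35 m³/s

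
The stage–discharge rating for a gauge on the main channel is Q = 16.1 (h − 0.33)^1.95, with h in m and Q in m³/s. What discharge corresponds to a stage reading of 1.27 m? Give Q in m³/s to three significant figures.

Q = 16.1 × (1.27 − 0.33)^1.95 = 16.1 × 0.94^1.95 = 14.27 m³/s

14.3 m³/s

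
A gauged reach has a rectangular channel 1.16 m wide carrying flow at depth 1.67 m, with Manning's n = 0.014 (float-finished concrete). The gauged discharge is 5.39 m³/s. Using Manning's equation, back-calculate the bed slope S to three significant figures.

0.00467

A = b·y = 1.16 × 1.67 = 1.937 m²
P = b + 2y = 1.16 + 2×1.67 = 4.500 m
R = A/P = 1.937/4.500 = 0.4305 m
S = (Q·n / (1·A·R^(2/3)))² = (5.39×0.014 / (1×1.937×0.5701))² = 0.004668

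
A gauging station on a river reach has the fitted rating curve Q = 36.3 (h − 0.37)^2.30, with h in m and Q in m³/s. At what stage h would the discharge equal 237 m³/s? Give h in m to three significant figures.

h − h₀ = (Q/C)^(1/b) = (237/36.3)^(1/2.30) = 2.261 m
h = 0.37 + 2.261 = 2.631 m

2.63 m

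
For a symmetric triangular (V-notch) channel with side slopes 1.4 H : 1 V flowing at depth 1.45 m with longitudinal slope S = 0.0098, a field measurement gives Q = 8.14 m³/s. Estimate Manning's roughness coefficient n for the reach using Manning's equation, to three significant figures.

0.0252

A = z·y² = 1.4×1.45² = 2.944 m²
P = 2y√(1+z²) = 2×1.45×√(1+1.4²) = 4.989 m
R = A/P = 2.944/4.989 = 0.5900 m
n = (1/Q)·A·R^(2/3)·S^(1/2) = (1/8.14) × 2.944 × 0.7034 × 0.09899 = 0.02518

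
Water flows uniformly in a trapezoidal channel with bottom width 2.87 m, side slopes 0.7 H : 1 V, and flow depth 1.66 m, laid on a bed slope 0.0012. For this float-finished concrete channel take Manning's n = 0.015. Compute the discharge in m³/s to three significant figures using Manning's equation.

A = (b + z·y)·y = (2.87 + 0.7×1.66)×1.66 = 6.693 m²
P = b + 2y√(1+z²) = 2.87 + 2×1.66×√(1+0.7²) = 6.923 m
R = A/P = 6.693/6.923 = 0.9669 m
Q = (1/n)·A·R^(2/3)·S^(1/2) = (1/0.015) × 6.693 × 0.9669^(2/3) × 0.0012^(1/2) = 15.11 m³/s

15.1 m³/s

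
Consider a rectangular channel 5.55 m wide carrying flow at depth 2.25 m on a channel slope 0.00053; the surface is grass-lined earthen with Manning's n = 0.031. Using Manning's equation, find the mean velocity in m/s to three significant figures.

A = b·y = 5.55 × 2.25 = 12.49 m²
P = b + 2y = 5.55 + 2×2.25 = 10.05 m
R = A/P = 12.49/10.05 = 1.243 m
Q = (1/n)·A·R^(2/3)·S^(1/2) = (1/0.031) × 12.49 × 1.243^(2/3) × 0.00053^(1/2) = 10.72 m³/s
V = Q/A = 10.72/12.49 = 0.8583 m/s

0.858 m/s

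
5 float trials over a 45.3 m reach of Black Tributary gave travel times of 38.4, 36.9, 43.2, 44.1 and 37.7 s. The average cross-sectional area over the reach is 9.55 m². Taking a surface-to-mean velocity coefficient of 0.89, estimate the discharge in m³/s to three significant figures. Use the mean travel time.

9.61 m³/s

t̄ = (38.4 + 36.9 + 43.2 + 44.1 + 37.7) / 5 = 40.06 s
v_surface = L / t̄ = 45.3 / 40.06 = 1.131 m/s
v_mean = 0.89 × 1.131 = 1.006 m/s
Q = A × v_mean = 9.55 × 1.006 = 9.611 m³/s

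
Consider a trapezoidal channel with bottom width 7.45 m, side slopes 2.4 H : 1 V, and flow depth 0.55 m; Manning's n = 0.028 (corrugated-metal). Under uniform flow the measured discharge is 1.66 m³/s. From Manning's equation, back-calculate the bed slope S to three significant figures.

A = (b + z·y)·y = (7.45 + 2.4×0.55)×0.55 = 4.824 m²
P = b + 2y√(1+z²) = 7.45 + 2×0.55×√(1+2.4²) = 10.31 m
R = A/P = 4.824/10.31 = 0.4678 m
S = (Q·n / (1·A·R^(2/3)))² = (1.66×0.028 / (1×4.824×0.6027))² = 0.0002557

0.000256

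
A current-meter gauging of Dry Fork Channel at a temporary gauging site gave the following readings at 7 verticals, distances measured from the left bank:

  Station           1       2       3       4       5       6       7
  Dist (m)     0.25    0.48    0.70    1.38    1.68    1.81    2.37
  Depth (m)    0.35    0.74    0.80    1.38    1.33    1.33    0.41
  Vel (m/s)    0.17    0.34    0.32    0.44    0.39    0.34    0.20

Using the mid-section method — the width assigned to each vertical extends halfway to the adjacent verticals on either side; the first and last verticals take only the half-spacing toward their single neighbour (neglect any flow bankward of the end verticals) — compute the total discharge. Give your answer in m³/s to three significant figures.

0.767 m³/s

w_1 = (0.48 − 0.25)/2 = 0.115 m; q_1 = 0.17 × 0.35 × 0.115 = 0.006843 m³/s
w_2 = (0.70 − 0.25)/2 = 0.225 m; q_2 = 0.34 × 0.74 × 0.225 = 0.05661 m³/s
w_3 = (1.38 − 0.48)/2 = 0.45 m; q_3 = 0.32 × 0.80 × 0.45 = 0.1152 m³/s
w_4 = (1.68 − 0.70)/2 = 0.49 m; q_4 = 0.44 × 1.38 × 0.49 = 0.2975 m³/s
w_5 = (1.81 − 1.38)/2 = 0.215 m; q_5 = 0.39 × 1.33 × 0.215 = 0.1115 m³/s
w_6 = (2.37 − 1.68)/2 = 0.345 m; q_6 = 0.34 × 1.33 × 0.345 = 0.1560 m³/s
w_7 = (2.37 − 1.81)/2 = 0.28 m; q_7 = 0.20 × 0.41 × 0.28 = 0.02296 m³/s
Q = Σ qᵢ = 0.7667 m³/s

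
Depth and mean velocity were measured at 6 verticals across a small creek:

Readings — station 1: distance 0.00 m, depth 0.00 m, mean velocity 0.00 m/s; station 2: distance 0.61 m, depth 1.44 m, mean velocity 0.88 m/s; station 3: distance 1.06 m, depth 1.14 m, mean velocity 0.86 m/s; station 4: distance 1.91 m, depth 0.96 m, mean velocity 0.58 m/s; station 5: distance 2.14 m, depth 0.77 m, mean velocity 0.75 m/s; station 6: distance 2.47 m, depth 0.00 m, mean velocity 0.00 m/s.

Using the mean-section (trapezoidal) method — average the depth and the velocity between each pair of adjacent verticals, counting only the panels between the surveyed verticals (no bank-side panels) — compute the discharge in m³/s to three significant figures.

Panel 1-2: Δb = 0.61 m, d̄ = (0.00+1.44)/2 = 0.72, v̄ = (0.00+0.88)/2 = 0.44 → q = 0.61×0.72×0.44 = 0.1932 m³/s
Panel 2-3: Δb = 0.45 m, d̄ = (1.44+1.14)/2 = 1.29, v̄ = (0.88+0.86)/2 = 0.87 → q = 0.45×1.29×0.87 = 0.5050 m³/s
Panel 3-4: Δb = 0.85 m, d̄ = (1.14+0.96)/2 = 1.05, v̄ = (0.86+0.58)/2 = 0.72 → q = 0.85×1.05×0.72 = 0.6426 m³/s
Panel 4-5: Δb = 0.23 m, d̄ = (0.96+0.77)/2 = 0.865, v̄ = (0.58+0.75)/2 = 0.665 → q = 0.23×0.865×0.665 = 0.1323 m³/s
Panel 5-6: Δb = 0.33 m, d̄ = (0.77+0.00)/2 = 0.385, v̄ = (0.75+0.00)/2 = 0.375 → q = 0.33×0.385×0.375 = 0.04764 m³/s
Q = Σ q = 1.521 m³/s

1.52 m³/s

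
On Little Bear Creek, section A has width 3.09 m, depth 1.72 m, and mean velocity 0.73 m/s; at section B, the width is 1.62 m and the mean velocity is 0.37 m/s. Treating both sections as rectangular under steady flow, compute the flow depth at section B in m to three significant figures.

Q = A₁V₁ = (3.09×1.72) × 0.73 = 3.880 m³/s
d₂ = Q/(b₂ V₂) = 3.880/(1.62×0.37) = 6.473 m

6.47 m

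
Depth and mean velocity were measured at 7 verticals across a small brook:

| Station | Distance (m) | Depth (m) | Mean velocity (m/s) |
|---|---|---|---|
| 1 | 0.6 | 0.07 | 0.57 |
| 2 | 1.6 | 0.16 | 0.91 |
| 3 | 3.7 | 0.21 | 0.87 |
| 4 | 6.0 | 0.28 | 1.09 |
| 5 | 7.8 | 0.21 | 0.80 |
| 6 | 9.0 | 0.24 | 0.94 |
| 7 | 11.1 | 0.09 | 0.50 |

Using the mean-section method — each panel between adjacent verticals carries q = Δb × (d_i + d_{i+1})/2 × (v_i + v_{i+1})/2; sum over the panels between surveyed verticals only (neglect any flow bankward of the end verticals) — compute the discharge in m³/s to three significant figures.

1.88 m³/s

Panel 1-2: Δb = 1 m, d̄ = (0.07+0.16)/2 = 0.115, v̄ = (0.57+0.91)/2 = 0.74 → q = 1×0.115×0.74 = 0.08510 m³/s
Panel 2-3: Δb = 2.1 m, d̄ = (0.16+0.21)/2 = 0.185, v̄ = (0.91+0.87)/2 = 0.89 → q = 2.1×0.185×0.89 = 0.3458 m³/s
Panel 3-4: Δb = 2.3 m, d̄ = (0.21+0.28)/2 = 0.245, v̄ = (0.87+1.09)/2 = 0.98 → q = 2.3×0.245×0.98 = 0.5522 m³/s
Panel 4-5: Δb = 1.8 m, d̄ = (0.28+0.21)/2 = 0.245, v̄ = (1.09+0.80)/2 = 0.945 → q = 1.8×0.245×0.945 = 0.4167 m³/s
Panel 5-6: Δb = 1.2 m, d̄ = (0.21+0.24)/2 = 0.225, v̄ = (0.80+0.94)/2 = 0.87 → q = 1.2×0.225×0.87 = 0.2349 m³/s
Panel 6-7: Δb = 2.1 m, d̄ = (0.24+0.09)/2 = 0.165, v̄ = (0.94+0.50)/2 = 0.72 → q = 2.1×0.165×0.72 = 0.2495 m³/s
Q = Σ q = 1.884 m³/s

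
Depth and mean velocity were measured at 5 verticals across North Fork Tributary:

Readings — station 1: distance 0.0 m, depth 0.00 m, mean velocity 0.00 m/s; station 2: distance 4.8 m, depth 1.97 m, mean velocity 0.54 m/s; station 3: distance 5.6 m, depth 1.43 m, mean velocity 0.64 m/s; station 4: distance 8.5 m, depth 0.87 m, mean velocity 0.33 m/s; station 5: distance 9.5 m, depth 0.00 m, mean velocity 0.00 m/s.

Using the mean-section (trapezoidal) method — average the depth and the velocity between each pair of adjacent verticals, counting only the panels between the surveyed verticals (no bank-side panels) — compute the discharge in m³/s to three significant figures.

3.77 m³/s

Panel 1-2: Δb = 4.8 m, d̄ = (0.00+1.97)/2 = 0.985, v̄ = (0.00+0.54)/2 = 0.27 → q = 4.8×0.985×0.27 = 1.277 m³/s
Panel 2-3: Δb = 0.8 m, d̄ = (1.97+1.43)/2 = 1.7, v̄ = (0.54+0.64)/2 = 0.59 → q = 0.8×1.7×0.59 = 0.8024 m³/s
Panel 3-4: Δb = 2.9 m, d̄ = (1.43+0.87)/2 = 1.15, v̄ = (0.64+0.33)/2 = 0.485 → q = 2.9×1.15×0.485 = 1.617 m³/s
Panel 4-5: Δb = 1 m, d̄ = (0.87+0.00)/2 = 0.435, v̄ = (0.33+0.00)/2 = 0.165 → q = 1×0.435×0.165 = 0.07178 m³/s
Q = Σ q = 3.768 m³/s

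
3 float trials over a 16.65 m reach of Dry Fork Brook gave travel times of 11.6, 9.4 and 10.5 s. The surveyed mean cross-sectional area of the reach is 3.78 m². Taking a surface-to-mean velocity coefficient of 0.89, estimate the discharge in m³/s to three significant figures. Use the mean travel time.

5.33 m³/s

t̄ = (11.6 + 9.4 + 10.5) / 3 = 10.5 s
v_surface = L / t̄ = 16.65 / 10.5 = 1.586 m/s
v_mean = 0.89 × 1.586 = 1.411 m/s
Q = A × v_mean = 3.78 × 1.411 = 5.335 m³/s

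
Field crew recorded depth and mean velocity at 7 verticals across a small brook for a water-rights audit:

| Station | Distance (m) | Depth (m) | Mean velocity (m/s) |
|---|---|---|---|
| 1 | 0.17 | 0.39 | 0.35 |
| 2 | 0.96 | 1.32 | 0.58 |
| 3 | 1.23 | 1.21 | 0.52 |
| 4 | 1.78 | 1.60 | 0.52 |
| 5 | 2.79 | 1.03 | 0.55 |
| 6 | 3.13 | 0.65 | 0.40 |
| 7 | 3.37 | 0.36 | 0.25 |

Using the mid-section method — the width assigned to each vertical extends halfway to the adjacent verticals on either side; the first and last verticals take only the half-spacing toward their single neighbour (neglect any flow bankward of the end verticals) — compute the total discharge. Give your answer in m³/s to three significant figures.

1.84 m³/s

w_1 = (0.96 − 0.17)/2 = 0.395 m; q_1 = 0.35 × 0.39 × 0.395 = 0.05392 m³/s
w_2 = (1.23 − 0.17)/2 = 0.53 m; q_2 = 0.58 × 1.32 × 0.53 = 0.4058 m³/s
w_3 = (1.78 − 0.96)/2 = 0.41 m; q_3 = 0.52 × 1.21 × 0.41 = 0.2580 m³/s
w_4 = (2.79 − 1.23)/2 = 0.78 m; q_4 = 0.52 × 1.60 × 0.78 = 0.6490 m³/s
w_5 = (3.13 − 1.78)/2 = 0.675 m; q_5 = 0.55 × 1.03 × 0.675 = 0.3824 m³/s
w_6 = (3.37 − 2.79)/2 = 0.29 m; q_6 = 0.40 × 0.65 × 0.29 = 0.07540 m³/s
w_7 = (3.37 − 3.13)/2 = 0.12 m; q_7 = 0.25 × 0.36 × 0.12 = 0.01080 m³/s
Q = Σ qᵢ = 1.835 m³/s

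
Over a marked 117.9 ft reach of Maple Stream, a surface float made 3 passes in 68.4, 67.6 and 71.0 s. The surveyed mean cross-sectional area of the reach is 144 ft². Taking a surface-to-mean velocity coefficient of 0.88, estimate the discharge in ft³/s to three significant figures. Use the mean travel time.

217 ft³/s

t̄ = (68.4 + 67.6 + 71.0) / 3 = 69 s
v_surface = L / t̄ = 117.9 / 69 = 1.709 ft/s
v_mean = 0.88 × 1.709 = 1.504 ft/s
Q = A × v_mean = 144 × 1.504 = 216.5 ft³/s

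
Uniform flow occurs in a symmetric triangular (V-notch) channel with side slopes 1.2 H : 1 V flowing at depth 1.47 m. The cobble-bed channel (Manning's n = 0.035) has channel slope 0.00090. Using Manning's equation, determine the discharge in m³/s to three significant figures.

1.52 m³/s

A = z·y² = 1.2×1.47² = 2.593 m²
P = 2y√(1+z²) = 2×1.47×√(1+1.2²) = 4.592 m
R = A/P = 2.593/4.592 = 0.5646 m
Q = (1/n)·A·R^(2/3)·S^(1/2) = (1/0.035) × 2.593 × 0.5646^(2/3) × 0.00090^(1/2) = 1.518 m³/s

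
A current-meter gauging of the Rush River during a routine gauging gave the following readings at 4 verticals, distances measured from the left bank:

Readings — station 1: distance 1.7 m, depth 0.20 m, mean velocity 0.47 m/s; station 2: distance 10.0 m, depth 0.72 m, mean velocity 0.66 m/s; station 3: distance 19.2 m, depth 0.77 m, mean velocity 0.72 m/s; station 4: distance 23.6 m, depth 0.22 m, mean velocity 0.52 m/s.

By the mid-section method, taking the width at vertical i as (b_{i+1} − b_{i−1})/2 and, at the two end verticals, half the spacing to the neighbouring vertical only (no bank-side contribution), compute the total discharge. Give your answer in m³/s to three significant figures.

w_1 = (10.0 − 1.7)/2 = 4.15 m; q_1 = 0.47 × 0.20 × 4.15 = 0.3901 m³/s
w_2 = (19.2 − 1.7)/2 = 8.75 m; q_2 = 0.66 × 0.72 × 8.75 = 4.158 m³/s
w_3 = (23.6 − 10.0)/2 = 6.8 m; q_3 = 0.72 × 0.77 × 6.8 = 3.770 m³/s
w_4 = (23.6 − 19.2)/2 = 2.2 m; q_4 = 0.52 × 0.22 × 2.2 = 0.2517 m³/s
Q = Σ qᵢ = 8.570 m³/s

8.57 m³/s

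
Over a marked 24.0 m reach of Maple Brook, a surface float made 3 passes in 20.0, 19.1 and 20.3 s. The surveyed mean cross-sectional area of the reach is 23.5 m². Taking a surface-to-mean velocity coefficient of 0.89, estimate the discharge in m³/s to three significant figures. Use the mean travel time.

25.4 m³/s

t̄ = (20.0 + 19.1 + 20.3) / 3 = 19.8 s
v_surface = L / t̄ = 24.0 / 19.8 = 1.212 m/s
v_mean = 0.89 × 1.212 = 1.079 m/s
Q = A × v_mean = 23.5 × 1.079 = 25.35 m³/s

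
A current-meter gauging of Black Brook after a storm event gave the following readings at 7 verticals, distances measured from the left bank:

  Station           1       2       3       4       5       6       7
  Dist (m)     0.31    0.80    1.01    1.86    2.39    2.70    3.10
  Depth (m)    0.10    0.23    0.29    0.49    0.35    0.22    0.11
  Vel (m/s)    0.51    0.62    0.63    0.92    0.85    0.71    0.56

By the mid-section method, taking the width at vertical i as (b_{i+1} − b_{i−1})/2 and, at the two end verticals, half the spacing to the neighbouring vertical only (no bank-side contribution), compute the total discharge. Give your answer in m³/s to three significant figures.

w_1 = (0.80 − 0.31)/2 = 0.245 m; q_1 = 0.51 × 0.10 × 0.245 = 0.01250 m³/s
w_2 = (1.01 − 0.31)/2 = 0.35 m; q_2 = 0.62 × 0.23 × 0.35 = 0.04991 m³/s
w_3 = (1.86 − 0.80)/2 = 0.53 m; q_3 = 0.63 × 0.29 × 0.53 = 0.09683 m³/s
w_4 = (2.39 − 1.01)/2 = 0.69 m; q_4 = 0.92 × 0.49 × 0.69 = 0.3111 m³/s
w_5 = (2.70 − 1.86)/2 = 0.42 m; q_5 = 0.85 × 0.35 × 0.42 = 0.1250 m³/s
w_6 = (3.10 − 2.39)/2 = 0.355 m; q_6 = 0.71 × 0.22 × 0.355 = 0.05545 m³/s
w_7 = (3.10 − 2.70)/2 = 0.2 m; q_7 = 0.56 × 0.11 × 0.2 = 0.01232 m³/s
Q = Σ qᵢ = 0.6630 m³/s

0.663 m³/s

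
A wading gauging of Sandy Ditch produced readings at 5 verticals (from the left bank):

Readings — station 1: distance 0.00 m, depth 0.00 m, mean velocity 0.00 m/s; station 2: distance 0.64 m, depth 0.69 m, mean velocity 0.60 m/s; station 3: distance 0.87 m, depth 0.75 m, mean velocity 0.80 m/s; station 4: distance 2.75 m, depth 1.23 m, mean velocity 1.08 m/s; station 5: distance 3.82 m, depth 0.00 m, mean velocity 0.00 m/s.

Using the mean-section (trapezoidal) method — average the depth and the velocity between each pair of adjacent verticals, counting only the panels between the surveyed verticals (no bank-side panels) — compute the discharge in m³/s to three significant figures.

Panel 1-2: Δb = 0.64 m, d̄ = (0.00+0.69)/2 = 0.345, v̄ = (0.00+0.60)/2 = 0.3 → q = 0.64×0.345×0.3 = 0.06624 m³/s
Panel 2-3: Δb = 0.23 m, d̄ = (0.69+0.75)/2 = 0.72, v̄ = (0.60+0.80)/2 = 0.7 → q = 0.23×0.72×0.7 = 0.1159 m³/s
Panel 3-4: Δb = 1.88 m, d̄ = (0.75+1.23)/2 = 0.99, v̄ = (0.80+1.08)/2 = 0.94 → q = 1.88×0.99×0.94 = 1.750 m³/s
Panel 4-5: Δb = 1.07 m, d̄ = (1.23+0.00)/2 = 0.615, v̄ = (1.08+0.00)/2 = 0.54 → q = 1.07×0.615×0.54 = 0.3553 m³/s
Q = Σ q = 2.287 m³/s

2.29 m³/s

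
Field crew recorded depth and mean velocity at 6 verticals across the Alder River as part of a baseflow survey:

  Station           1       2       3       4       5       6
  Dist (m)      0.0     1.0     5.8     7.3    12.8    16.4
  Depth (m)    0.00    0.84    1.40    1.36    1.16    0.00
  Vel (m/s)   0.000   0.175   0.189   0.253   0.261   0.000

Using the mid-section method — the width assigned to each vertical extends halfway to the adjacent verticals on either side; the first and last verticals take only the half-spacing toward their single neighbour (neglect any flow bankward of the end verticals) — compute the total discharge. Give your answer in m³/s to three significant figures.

w_2 = (5.8 − 0.0)/2 = 2.9 m; q_2 = 0.175 × 0.84 × 2.9 = 0.4263 m³/s
w_3 = (7.3 − 1.0)/2 = 3.15 m; q_3 = 0.189 × 1.40 × 3.15 = 0.8335 m³/s
w_4 = (12.8 − 5.8)/2 = 3.5 m; q_4 = 0.253 × 1.36 × 3.5 = 1.204 m³/s
w_5 = (16.4 − 7.3)/2 = 4.55 m; q_5 = 0.261 × 1.16 × 4.55 = 1.378 m³/s
Stations 1, 6 contribute zero (depth or velocity is 0).
Q = Σ qᵢ = 3.842 m³/s

3.84 m³/s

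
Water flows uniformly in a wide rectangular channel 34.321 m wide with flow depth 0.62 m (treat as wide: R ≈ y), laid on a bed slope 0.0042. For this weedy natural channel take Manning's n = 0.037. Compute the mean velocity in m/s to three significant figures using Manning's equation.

1.27 m/s

A = b·y = 34.321 × 0.62 = 21.28 m²
Wide channel: R ≈ y = 0.62 m
Q = (1/n)·A·R^(2/3)·S^(1/2) = (1/0.037) × 21.28 × 0.6200^(2/3) × 0.0042^(1/2) = 27.10 m³/s
V = Q/A = 27.10/21.28 = 1.274 m/s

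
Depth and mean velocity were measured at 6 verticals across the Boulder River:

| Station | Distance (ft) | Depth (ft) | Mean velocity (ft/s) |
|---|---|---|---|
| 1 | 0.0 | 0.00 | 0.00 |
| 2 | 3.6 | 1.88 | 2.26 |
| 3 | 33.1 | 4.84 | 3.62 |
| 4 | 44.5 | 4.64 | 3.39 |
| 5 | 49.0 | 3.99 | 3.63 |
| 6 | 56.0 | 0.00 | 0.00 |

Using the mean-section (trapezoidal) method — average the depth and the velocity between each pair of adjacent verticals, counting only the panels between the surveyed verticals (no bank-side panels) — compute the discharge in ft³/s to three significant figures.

578 ft³/s

Panel 1-2: Δb = 3.6 ft, d̄ = (0.00+1.88)/2 = 0.94, v̄ = (0.00+2.26)/2 = 1.13 → q = 3.6×0.94×1.13 = 3.824 ft³/s
Panel 2-3: Δb = 29.5 ft, d̄ = (1.88+4.84)/2 = 3.36, v̄ = (2.26+3.62)/2 = 2.94 → q = 29.5×3.36×2.94 = 291.4 ft³/s
Panel 3-4: Δb = 11.4 ft, d̄ = (4.84+4.64)/2 = 4.74, v̄ = (3.62+3.39)/2 = 3.505 → q = 11.4×4.74×3.505 = 189.4 ft³/s
Panel 4-5: Δb = 4.5 ft, d̄ = (4.64+3.99)/2 = 4.315, v̄ = (3.39+3.63)/2 = 3.51 → q = 4.5×4.315×3.51 = 68.16 ft³/s
Panel 5-6: Δb = 7 ft, d̄ = (3.99+0.00)/2 = 1.995, v̄ = (3.63+0.00)/2 = 1.815 → q = 7×1.995×1.815 = 25.35 ft³/s
Q = Σ q = 578.1 ft³/s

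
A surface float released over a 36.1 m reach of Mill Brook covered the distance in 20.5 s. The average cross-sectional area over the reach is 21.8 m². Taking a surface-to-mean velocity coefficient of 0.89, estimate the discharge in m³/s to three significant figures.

34.2 m³/s

v_surface = L / t̄ = 36.1 / 20.5 = 1.761 m/s
v_mean = 0.89 × 1.761 = 1.567 m/s
Q = A × v_mean = 21.8 × 1.567 = 34.17 m³/s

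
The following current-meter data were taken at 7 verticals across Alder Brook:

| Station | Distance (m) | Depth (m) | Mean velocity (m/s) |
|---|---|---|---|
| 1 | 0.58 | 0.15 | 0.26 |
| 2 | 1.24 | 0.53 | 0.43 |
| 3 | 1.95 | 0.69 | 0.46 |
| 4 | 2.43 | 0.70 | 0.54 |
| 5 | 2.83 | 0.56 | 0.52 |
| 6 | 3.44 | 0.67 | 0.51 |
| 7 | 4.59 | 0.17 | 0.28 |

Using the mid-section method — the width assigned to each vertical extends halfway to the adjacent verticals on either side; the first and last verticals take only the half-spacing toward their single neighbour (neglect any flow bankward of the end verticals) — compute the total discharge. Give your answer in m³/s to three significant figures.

w_1 = (1.24 − 0.58)/2 = 0.33 m; q_1 = 0.26 × 0.15 × 0.33 = 0.01287 m³/s
w_2 = (1.95 − 0.58)/2 = 0.685 m; q_2 = 0.43 × 0.53 × 0.685 = 0.1561 m³/s
w_3 = (2.43 − 1.24)/2 = 0.595 m; q_3 = 0.46 × 0.69 × 0.595 = 0.1889 m³/s
w_4 = (2.83 − 1.95)/2 = 0.44 m; q_4 = 0.54 × 0.70 × 0.44 = 0.1663 m³/s
w_5 = (3.44 − 2.43)/2 = 0.505 m; q_5 = 0.52 × 0.56 × 0.505 = 0.1471 m³/s
w_6 = (4.59 − 2.83)/2 = 0.88 m; q_6 = 0.51 × 0.67 × 0.88 = 0.3007 m³/s
w_7 = (4.59 − 3.44)/2 = 0.575 m; q_7 = 0.28 × 0.17 × 0.575 = 0.02737 m³/s
Q = Σ qᵢ = 0.9993 m³/s

0.999 m³/s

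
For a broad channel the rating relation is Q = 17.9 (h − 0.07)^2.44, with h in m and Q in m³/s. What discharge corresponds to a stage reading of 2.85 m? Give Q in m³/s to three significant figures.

217 m³/s

Q = 17.9 × (2.85 − 0.07)^2.44 = 17.9 × 2.78^2.44 = 216.9 m³/s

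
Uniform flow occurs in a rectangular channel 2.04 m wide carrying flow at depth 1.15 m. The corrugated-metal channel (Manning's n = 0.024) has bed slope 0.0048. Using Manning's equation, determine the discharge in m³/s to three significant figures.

4.49 m³/s

A = b·y = 2.04 × 1.15 = 2.346 m²
P = b + 2y = 2.04 + 2×1.15 = 4.340 m
R = A/P = 2.346/4.340 = 0.5406 m
Q = (1/n)·A·R^(2/3)·S^(1/2) = (1/0.024) × 2.346 × 0.5406^(2/3) × 0.0048^(1/2) = 4.494 m³/s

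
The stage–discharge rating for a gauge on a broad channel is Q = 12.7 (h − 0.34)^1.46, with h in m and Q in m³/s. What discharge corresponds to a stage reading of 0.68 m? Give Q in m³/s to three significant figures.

Q = 12.7 × (0.68 − 0.34)^1.46 = 12.7 × 0.34^1.46 = 2.629 m³/s

2.63 m³/s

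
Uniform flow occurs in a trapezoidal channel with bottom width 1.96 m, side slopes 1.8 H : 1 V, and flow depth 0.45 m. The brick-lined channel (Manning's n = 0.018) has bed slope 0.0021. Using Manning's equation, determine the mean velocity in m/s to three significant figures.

A = (b + z·y)·y = (1.96 + 1.8×0.45)×0.45 = 1.247 m²
P = b + 2y√(1+z²) = 1.96 + 2×0.45×√(1+1.8²) = 3.813 m
R = A/P = 1.247/3.813 = 0.3269 m
Q = (1/n)·A·R^(2/3)·S^(1/2) = (1/0.018) × 1.247 × 0.3269^(2/3) × 0.0021^(1/2) = 1.506 m³/s
V = Q/A = 1.506/1.247 = 1.208 m/s

1.21 m/s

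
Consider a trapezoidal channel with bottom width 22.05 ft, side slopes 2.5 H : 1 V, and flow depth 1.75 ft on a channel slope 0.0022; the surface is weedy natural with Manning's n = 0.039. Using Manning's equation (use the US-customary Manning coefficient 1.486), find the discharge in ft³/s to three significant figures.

A = (b + z·y)·y = (22.05 + 2.5×1.75)×1.75 = 46.24 ft²
P = b + 2y√(1+z²) = 22.05 + 2×1.75×√(1+2.5²) = 31.47 ft
R = A/P = 46.24/31.47 = 1.469 ft
Q = (1.486/n)·A·R^(2/3)·S^(1/2) = (1.486/0.039) × 46.24 × 1.469^(2/3) × 0.0022^(1/2) = 106.8 ft³/s

107 ft³/s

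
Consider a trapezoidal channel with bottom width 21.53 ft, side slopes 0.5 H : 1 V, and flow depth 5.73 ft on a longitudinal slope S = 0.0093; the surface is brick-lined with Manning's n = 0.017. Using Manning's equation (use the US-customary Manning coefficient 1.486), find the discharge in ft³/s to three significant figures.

A = (b + z·y)·y = (21.53 + 0.5×5.73)×5.73 = 139.8 ft²
P = b + 2y√(1+z²) = 21.53 + 2×5.73×√(1+0.5²) = 34.34 ft
R = A/P = 139.8/34.34 = 4.070 ft
Q = (1.486/n)·A·R^(2/3)·S^(1/2) = (1.486/0.017) × 139.8 × 4.070^(2/3) × 0.0093^(1/2) = 3004 ft³/s

3000 ft³/s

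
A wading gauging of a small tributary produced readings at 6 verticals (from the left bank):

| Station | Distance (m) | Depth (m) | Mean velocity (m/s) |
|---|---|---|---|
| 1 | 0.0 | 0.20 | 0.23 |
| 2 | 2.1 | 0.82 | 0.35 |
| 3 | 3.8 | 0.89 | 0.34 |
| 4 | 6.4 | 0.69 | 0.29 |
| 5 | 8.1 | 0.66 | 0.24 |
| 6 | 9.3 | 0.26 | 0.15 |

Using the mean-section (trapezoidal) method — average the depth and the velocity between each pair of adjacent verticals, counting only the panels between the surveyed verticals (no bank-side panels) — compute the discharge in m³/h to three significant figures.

6730 m³/h

Panel 1-2: Δb = 2.1 m, d̄ = (0.20+0.82)/2 = 0.51, v̄ = (0.23+0.35)/2 = 0.29 → q = 2.1×0.51×0.29 = 0.3106 m³/s
Panel 2-3: Δb = 1.7 m, d̄ = (0.82+0.89)/2 = 0.855, v̄ = (0.35+0.34)/2 = 0.345 → q = 1.7×0.855×0.345 = 0.5015 m³/s
Panel 3-4: Δb = 2.6 m, d̄ = (0.89+0.69)/2 = 0.79, v̄ = (0.34+0.29)/2 = 0.315 → q = 2.6×0.79×0.315 = 0.6470 m³/s
Panel 4-5: Δb = 1.7 m, d̄ = (0.69+0.66)/2 = 0.675, v̄ = (0.29+0.24)/2 = 0.265 → q = 1.7×0.675×0.265 = 0.3041 m³/s
Panel 5-6: Δb = 1.2 m, d̄ = (0.66+0.26)/2 = 0.46, v̄ = (0.24+0.15)/2 = 0.195 → q = 1.2×0.46×0.195 = 0.1076 m³/s
Q = Σ q = 1.871 m³/s
= 1.871 × 3600 = 6735 m³/h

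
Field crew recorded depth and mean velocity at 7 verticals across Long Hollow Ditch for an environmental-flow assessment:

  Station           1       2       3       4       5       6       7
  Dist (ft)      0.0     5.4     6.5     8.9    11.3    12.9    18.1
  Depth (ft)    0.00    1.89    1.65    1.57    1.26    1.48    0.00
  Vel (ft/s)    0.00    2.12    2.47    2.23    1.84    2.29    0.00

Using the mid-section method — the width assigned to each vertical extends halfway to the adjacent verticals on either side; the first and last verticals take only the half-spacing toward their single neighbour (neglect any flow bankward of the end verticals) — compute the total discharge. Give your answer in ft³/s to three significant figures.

w_2 = (6.5 − 0.0)/2 = 3.25 ft; q_2 = 2.12 × 1.89 × 3.25 = 13.02 ft³/s
w_3 = (8.9 − 5.4)/2 = 1.75 ft; q_3 = 2.47 × 1.65 × 1.75 = 7.132 ft³/s
w_4 = (11.3 − 6.5)/2 = 2.4 ft; q_4 = 2.23 × 1.57 × 2.4 = 8.403 ft³/s
w_5 = (12.9 − 8.9)/2 = 2 ft; q_5 = 1.84 × 1.26 × 2 = 4.637 ft³/s
w_6 = (18.1 − 11.3)/2 = 3.4 ft; q_6 = 2.29 × 1.48 × 3.4 = 11.52 ft³/s
Stations 1, 7 contribute zero (depth or velocity is 0).
Q = Σ qᵢ = 44.72 ft³/s

44.7 ft³/s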